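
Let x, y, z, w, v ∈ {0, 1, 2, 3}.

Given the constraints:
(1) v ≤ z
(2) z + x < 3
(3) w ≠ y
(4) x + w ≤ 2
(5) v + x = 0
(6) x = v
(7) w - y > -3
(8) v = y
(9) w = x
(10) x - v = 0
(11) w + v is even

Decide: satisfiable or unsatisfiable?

Unsatisfiable

From constraints 6, 8, and 9, w = x = v = y, so w = y. But constraint 3 says w ≠ y. Contradiction.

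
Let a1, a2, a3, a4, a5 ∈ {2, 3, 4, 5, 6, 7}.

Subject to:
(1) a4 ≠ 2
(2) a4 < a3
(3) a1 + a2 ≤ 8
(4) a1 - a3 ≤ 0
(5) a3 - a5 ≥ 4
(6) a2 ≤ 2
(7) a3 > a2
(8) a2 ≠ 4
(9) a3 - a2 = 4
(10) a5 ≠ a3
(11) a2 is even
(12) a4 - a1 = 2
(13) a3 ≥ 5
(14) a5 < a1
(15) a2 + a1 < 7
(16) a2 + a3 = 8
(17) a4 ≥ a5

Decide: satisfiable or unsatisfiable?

The assignment a1 = 3, a2 = 2, a3 = 6, a4 = 5, a5 = 2 works:
  constraint 3 holds since a1 + a2 = 5.
  constraint 4 holds since a1 - a3 = -3.
The rest check out directly.

Satisfiable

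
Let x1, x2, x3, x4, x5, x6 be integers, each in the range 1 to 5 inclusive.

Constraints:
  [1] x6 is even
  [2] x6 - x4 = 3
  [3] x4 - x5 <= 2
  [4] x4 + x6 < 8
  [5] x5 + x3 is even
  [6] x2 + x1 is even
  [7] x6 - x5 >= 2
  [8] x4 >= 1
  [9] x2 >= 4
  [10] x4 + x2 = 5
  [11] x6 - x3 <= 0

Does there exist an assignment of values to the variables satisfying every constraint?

Satisfiable

Take x1 = 4, x2 = 4, x3 = 4, x4 = 1, x5 = 2, x6 = 4. Then constraint 2: x6 - x4 = 3; constraint 3: x4 - x5 = -1; constraint 4: x4 + x6 = 5, and every other listed constraint is also met.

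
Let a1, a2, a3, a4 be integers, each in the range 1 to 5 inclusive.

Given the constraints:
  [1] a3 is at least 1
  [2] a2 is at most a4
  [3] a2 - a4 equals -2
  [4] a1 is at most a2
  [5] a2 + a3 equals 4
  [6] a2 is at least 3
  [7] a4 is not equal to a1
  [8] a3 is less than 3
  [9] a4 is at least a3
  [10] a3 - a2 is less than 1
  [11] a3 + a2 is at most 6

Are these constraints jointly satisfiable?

Satisfiable

Setting (a1, a2, a3, a4) = (2, 3, 1, 5) satisfies everything: constraint 3: a2 - a4 = -2; constraint 5: a2 + a3 = 4; constraint 10: a3 - a2 = -2, and the others follow.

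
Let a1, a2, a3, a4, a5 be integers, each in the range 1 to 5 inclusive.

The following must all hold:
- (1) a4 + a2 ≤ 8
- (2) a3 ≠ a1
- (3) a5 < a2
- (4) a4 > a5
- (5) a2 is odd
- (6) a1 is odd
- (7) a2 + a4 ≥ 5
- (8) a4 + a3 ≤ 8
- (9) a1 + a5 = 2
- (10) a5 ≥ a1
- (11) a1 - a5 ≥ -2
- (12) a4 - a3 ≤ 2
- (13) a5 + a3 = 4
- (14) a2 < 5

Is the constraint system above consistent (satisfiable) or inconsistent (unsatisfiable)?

Satisfiable

One satisfying assignment is a1 = 1, a2 = 3, a3 = 3, a4 = 3, a5 = 1.
For the less obvious constraints — constraint 1: a4 + a2 = 6; constraint 7: a2 + a4 = 6 — and the others hold by inspection.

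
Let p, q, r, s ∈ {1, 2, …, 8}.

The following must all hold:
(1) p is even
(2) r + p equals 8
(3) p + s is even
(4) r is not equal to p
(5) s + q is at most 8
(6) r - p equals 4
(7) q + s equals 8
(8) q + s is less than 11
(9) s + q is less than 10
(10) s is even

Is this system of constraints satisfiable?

The assignment p = 2, q = 6, r = 6, s = 2 works:
  constraint 2 holds since r + p = 8.
  constraint 5 holds since s + q = 8.
  constraint 6 holds since r - p = 4.
The rest check out directly.

Satisfiable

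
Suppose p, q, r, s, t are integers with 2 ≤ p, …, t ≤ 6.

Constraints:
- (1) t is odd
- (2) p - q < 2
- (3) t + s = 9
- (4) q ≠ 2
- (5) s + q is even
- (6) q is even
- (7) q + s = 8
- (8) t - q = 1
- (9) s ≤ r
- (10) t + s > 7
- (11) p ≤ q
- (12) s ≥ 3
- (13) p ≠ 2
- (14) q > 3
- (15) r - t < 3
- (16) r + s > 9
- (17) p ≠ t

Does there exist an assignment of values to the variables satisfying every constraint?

Satisfiable

Setting (p, q, r, s, t) = (3, 4, 6, 4, 5) satisfies everything: constraint 2: p - q = -1; constraint 3: t + s = 9, and the others follow.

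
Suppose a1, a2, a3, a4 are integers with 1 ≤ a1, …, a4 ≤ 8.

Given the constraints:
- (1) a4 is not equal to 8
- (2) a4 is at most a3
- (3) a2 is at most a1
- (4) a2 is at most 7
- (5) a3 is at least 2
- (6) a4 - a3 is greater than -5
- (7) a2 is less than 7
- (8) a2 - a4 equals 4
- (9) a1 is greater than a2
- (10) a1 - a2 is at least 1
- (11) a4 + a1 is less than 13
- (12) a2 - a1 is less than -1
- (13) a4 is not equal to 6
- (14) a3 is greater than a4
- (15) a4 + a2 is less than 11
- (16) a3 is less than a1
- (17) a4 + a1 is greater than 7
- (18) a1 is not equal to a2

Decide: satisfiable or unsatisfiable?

Try a1 = 8, a2 = 6, a3 = 6, a4 = 2.
Check constraint 6: a4 - a3 = -4; constraint 8: a2 - a4 = 4. The remaining constraints are straightforward to verify.

Satisfiable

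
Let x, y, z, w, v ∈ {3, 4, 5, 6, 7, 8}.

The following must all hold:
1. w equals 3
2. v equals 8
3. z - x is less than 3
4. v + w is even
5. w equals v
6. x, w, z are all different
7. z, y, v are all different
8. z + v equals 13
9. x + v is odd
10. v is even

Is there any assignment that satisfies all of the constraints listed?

Unsatisfiable

Constraint 1 fixes w = 3 and constraint 2 fixes v = 8, but constraint 5 requires w = v. Since 3 ≠ 8, contradiction.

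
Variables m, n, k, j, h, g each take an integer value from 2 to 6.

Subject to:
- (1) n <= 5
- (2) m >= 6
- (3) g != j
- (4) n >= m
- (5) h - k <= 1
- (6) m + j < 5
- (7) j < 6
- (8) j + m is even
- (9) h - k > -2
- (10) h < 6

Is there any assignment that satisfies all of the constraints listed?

Unsatisfiable

From constraint 2: m ≥ 6. From constraints 1 and 4: m ≤ n and n ≤ 5, so m ≤ 5. But 5 < 6, so no value of m works.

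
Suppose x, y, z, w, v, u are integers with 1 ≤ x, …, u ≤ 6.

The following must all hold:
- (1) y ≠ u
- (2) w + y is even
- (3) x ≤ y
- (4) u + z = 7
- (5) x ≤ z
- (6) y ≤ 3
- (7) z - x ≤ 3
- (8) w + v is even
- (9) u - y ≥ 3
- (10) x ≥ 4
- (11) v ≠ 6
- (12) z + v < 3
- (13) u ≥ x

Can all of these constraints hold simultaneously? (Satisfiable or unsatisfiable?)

Unsatisfiable

From constraints 3 and 10: y ≥ x and x ≥ 4, so y ≥ 4. From constraint 6: y ≤ 3. But 3 < 4, so no value of y works.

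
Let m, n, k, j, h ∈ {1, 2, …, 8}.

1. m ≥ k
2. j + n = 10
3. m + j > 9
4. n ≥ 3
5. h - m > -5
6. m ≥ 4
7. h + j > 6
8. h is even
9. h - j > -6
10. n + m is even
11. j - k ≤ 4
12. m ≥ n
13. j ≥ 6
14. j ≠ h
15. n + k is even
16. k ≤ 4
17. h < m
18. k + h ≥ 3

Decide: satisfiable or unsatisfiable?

Take m = 6, n = 4, k = 2, j = 6, h = 2. Then constraint 2: j + n = 10; constraint 3: m + j = 12; constraint 5: h - m = -4, and every other listed constraint is also met.

Satisfiable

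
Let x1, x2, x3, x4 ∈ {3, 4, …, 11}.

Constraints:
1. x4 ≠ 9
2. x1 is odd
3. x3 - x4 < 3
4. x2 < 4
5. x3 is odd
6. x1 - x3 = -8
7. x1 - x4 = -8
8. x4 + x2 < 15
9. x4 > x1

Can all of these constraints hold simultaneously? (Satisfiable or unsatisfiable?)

Try x1 = 3, x2 = 3, x3 = 11, x4 = 11.
Check constraint 3: x3 - x4 = 0; constraint 6: x1 - x3 = -8. The remaining constraints are straightforward to verify.

Satisfiable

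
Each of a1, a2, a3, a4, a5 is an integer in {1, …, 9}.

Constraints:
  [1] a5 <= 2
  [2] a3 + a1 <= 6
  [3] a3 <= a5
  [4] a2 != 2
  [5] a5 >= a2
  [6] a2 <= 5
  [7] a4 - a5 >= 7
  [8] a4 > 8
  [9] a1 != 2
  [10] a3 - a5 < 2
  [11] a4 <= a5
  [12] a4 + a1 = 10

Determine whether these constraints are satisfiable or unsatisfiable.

Unsatisfiable

From constraint 8: a4 ≥ 9. From constraints 1 and 11: a4 ≤ a5 and a5 ≤ 2, so a4 ≤ 2. But 2 < 9, so no value of a4 works.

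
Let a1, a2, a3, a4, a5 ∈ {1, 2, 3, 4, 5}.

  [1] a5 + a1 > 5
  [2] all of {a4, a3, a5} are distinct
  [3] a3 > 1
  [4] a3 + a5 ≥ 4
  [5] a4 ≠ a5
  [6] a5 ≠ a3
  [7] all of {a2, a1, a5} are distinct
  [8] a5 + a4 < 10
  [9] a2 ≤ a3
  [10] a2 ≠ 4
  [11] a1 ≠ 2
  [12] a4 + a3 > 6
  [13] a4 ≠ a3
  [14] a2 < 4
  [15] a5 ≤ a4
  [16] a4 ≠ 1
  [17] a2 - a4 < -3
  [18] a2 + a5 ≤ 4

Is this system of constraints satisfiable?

Satisfiable

Setting (a1, a2, a3, a4, a5) = (5, 1, 2, 5, 3) satisfies everything: constraint 1: a5 + a1 = 8; constraint 4: a3 + a5 = 5, and the others follow.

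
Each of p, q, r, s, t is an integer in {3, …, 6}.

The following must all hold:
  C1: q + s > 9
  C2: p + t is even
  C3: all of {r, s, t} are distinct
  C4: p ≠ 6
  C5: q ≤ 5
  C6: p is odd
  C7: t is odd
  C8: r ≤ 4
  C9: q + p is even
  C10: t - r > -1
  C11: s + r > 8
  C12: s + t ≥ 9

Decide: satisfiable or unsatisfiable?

Setting (p, q, r, s, t) = (5, 5, 3, 6, 5) satisfies everything: constraint 1: q + s = 11; constraint 10: t - r = 2; constraint 11: s + r = 9, and the others follow.

Satisfiable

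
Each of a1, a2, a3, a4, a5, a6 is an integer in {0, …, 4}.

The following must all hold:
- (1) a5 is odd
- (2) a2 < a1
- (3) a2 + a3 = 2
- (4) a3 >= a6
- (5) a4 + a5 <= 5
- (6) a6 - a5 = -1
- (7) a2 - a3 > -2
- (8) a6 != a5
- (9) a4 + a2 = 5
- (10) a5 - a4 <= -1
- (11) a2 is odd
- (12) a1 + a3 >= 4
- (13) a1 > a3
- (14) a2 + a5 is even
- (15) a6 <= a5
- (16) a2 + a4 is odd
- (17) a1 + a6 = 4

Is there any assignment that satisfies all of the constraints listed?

Satisfiable

One satisfying assignment is a1 = 4, a2 = 1, a3 = 1, a4 = 4, a5 = 1, a6 = 0.
For the less obvious constraints — constraint 3: a2 + a3 = 2; constraint 5: a4 + a5 = 5; constraint 6: a6 - a5 = -1 — and the others hold by inspection.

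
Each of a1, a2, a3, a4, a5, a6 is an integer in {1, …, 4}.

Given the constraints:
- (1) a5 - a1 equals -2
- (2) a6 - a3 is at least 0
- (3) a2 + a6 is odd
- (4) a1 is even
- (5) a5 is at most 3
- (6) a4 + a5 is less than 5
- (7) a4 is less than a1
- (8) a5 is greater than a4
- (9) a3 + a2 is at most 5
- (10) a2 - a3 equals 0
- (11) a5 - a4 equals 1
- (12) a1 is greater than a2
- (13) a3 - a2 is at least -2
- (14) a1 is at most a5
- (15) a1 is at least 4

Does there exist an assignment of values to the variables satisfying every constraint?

From constraints 14 and 15: a5 ≥ a1 and a1 ≥ 4, so a5 ≥ 4. From constraint 5: a5 ≤ 3. But 3 < 4, so no value of a5 works.

Unsatisfiable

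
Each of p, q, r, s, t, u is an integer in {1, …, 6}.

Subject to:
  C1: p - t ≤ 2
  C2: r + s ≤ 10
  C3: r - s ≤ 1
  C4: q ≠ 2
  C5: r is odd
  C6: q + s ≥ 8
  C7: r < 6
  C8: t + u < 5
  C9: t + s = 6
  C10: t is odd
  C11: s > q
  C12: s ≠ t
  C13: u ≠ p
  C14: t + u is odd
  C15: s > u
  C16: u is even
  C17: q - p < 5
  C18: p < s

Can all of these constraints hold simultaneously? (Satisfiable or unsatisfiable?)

Try p = 1, q = 4, r = 3, s = 5, t = 1, u = 2.
Check constraint 1: p - t = 0; constraint 2: r + s = 8; constraint 3: r - s = -2. The remaining constraints are straightforward to verify.

Satisfiable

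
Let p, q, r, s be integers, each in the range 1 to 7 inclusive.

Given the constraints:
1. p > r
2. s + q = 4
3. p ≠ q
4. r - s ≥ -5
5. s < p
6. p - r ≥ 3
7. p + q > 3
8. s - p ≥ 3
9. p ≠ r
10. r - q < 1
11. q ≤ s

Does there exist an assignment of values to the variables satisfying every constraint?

Unsatisfiable

Constraints 4, 6, and 8 give p − r ≥ 3, r − s ≥ -5, s − p ≥ 3.
Adding all 3 inequalities: the left sides telescope to 0, and the right sides sum to 3 + (-5) + 3 = 1. So 0 ≥ 1, which is false.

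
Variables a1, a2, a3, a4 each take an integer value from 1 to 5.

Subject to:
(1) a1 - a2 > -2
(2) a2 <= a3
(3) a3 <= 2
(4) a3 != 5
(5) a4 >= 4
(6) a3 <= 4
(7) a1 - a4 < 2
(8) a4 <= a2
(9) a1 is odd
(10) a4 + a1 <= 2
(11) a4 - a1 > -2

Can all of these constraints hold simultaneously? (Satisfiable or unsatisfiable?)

From constraints 5 and 8: a2 ≥ a4 and a4 ≥ 4, so a2 ≥ 4. From constraints 2 and 3: a2 ≤ a3 and a3 ≤ 2, so a2 ≤ 2. But 2 < 4, so no value of a2 works.

Unsatisfiable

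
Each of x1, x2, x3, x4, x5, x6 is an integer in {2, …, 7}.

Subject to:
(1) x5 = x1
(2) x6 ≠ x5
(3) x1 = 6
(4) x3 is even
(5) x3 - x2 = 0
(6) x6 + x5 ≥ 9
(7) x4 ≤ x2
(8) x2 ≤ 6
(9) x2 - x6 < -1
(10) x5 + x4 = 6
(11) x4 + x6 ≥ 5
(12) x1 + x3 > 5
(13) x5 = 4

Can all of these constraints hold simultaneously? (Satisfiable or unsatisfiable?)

Constraint 13 fixes x5 = 4 and constraint 3 fixes x1 = 6, but constraint 1 requires x5 = x1. Since 4 ≠ 6, contradiction.

Unsatisfiable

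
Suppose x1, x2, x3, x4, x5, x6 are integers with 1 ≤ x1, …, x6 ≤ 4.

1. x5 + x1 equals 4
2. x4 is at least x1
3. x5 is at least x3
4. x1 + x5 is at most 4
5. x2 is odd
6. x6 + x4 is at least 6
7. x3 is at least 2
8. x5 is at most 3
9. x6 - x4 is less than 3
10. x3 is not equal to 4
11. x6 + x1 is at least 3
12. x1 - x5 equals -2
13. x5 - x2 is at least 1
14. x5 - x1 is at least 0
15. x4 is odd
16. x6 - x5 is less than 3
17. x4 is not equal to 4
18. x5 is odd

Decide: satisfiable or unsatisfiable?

Satisfiable

Take x1 = 1, x2 = 1, x3 = 3, x4 = 3, x5 = 3, x6 = 4. Then constraint 1: x5 + x1 = 4; constraint 4: x1 + x5 = 4; constraint 6: x6 + x4 = 7, and every other listed constraint is also met.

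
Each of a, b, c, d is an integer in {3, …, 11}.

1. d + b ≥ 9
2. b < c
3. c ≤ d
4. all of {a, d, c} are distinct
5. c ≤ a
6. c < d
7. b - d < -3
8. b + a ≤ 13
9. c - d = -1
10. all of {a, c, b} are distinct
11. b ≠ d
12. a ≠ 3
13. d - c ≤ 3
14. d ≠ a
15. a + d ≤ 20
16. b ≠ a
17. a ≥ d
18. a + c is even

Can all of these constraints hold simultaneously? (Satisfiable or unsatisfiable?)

Satisfiable

One satisfying assignment is a = 9, b = 3, c = 7, d = 8.
For the less obvious constraints — constraint 1: d + b = 11; constraint 7: b - d = -5 — and the others hold by inspection.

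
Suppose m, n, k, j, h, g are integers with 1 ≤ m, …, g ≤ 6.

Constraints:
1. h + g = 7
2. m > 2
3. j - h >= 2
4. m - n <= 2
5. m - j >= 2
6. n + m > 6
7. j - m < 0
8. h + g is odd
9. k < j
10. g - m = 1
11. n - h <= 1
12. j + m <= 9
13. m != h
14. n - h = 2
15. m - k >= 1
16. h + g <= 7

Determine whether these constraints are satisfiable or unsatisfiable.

Constraints 3, 4, 5, and 11 give m − j ≥ 2, j − h ≥ 2, h − n ≥ -1, n − m ≥ -2.
Adding all 4 inequalities: the left sides telescope to 0, and the right sides sum to 2 + 2 + (-1) + (-2) = 1. So 0 ≥ 1, which is false.

Unsatisfiable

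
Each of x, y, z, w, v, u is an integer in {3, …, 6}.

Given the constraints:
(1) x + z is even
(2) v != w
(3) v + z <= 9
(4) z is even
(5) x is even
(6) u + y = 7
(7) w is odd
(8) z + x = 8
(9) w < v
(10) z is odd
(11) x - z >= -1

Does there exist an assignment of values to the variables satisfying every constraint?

Constraint 5 makes x even and constraint 10 makes z odd, so x + z must be odd. Constraint 1 says x + z is even — contradiction.

Unsatisfiable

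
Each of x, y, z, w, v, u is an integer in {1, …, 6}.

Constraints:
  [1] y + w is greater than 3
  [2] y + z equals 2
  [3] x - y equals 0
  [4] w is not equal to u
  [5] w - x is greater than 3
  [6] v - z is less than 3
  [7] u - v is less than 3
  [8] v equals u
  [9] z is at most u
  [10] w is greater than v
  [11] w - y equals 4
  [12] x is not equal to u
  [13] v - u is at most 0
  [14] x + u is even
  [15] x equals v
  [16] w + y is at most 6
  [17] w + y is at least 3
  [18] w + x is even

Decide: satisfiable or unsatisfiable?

Unsatisfiable

From constraints 8 and 15, x = v = u, so x = u. But constraint 12 says x ≠ u. Contradiction.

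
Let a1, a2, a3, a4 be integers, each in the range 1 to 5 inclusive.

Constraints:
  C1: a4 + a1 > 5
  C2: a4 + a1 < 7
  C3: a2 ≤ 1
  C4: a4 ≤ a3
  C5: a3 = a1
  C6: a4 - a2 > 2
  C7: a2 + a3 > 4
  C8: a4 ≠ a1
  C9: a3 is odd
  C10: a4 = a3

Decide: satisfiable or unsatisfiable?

Unsatisfiable

From constraints 5 and 10, a4 = a3 = a1, so a4 = a1. But constraint 8 says a4 ≠ a1. Contradiction.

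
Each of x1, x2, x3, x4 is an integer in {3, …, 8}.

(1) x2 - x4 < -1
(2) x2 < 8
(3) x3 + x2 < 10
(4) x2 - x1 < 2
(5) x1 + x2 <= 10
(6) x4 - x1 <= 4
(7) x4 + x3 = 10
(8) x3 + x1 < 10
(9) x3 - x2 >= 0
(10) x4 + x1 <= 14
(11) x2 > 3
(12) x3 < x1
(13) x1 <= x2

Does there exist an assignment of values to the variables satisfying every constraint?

Unsatisfiable

Constraints 9, 12, and 13 give x3 < x1, x1 ≤ x2, x2 ≤ x3. Chaining: x3 < x1 ≤ x2 ≤ x3, which forces x3 < x3 — impossible.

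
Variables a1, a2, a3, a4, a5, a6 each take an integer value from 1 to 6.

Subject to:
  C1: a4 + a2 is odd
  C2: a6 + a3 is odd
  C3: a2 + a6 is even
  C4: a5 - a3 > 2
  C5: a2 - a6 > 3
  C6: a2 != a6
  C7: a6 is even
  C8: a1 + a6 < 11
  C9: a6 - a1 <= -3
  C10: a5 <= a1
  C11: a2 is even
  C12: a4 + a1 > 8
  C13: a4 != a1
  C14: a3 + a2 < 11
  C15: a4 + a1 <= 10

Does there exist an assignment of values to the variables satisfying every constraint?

Satisfiable

Try a1 = 6, a2 = 6, a3 = 3, a4 = 3, a5 = 6, a6 = 2.
Check constraint 4: a5 - a3 = 3; constraint 5: a2 - a6 = 4; constraint 8: a1 + a6 = 8. The remaining constraints are straightforward to verify.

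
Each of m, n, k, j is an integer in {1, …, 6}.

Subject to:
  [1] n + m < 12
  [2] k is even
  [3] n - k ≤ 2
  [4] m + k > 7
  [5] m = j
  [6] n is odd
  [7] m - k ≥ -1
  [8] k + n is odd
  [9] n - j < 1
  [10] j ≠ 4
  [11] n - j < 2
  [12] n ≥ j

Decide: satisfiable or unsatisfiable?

Take m = 5, n = 5, k = 4, j = 5. Then constraint 1: n + m = 10; constraint 3: n - k = 1, and every other listed constraint is also met.

Satisfiable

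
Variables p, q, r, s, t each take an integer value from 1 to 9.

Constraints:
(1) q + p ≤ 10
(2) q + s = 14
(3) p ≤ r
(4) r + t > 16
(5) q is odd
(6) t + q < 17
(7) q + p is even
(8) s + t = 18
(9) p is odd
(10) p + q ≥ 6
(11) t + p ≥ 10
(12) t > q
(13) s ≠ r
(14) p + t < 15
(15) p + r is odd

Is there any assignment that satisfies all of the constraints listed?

Setting (p, q, r, s, t) = (3, 5, 8, 9, 9) satisfies everything: constraint 1: q + p = 8; constraint 2: q + s = 14, and the others follow.

Satisfiable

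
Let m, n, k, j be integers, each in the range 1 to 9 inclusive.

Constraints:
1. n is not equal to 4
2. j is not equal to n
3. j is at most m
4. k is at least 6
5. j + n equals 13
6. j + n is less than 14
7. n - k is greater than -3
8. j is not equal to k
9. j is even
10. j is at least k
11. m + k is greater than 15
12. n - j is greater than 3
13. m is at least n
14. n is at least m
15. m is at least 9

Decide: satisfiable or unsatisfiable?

Unsatisfiable

From constraints 4 and 10: j ≥ k ≥ 6. From constraints 14 and 15: n ≥ m ≥ 9. Hence j + n ≥ 15. But constraint 5 requires j + n = 13, and 13 < 15. Contradiction.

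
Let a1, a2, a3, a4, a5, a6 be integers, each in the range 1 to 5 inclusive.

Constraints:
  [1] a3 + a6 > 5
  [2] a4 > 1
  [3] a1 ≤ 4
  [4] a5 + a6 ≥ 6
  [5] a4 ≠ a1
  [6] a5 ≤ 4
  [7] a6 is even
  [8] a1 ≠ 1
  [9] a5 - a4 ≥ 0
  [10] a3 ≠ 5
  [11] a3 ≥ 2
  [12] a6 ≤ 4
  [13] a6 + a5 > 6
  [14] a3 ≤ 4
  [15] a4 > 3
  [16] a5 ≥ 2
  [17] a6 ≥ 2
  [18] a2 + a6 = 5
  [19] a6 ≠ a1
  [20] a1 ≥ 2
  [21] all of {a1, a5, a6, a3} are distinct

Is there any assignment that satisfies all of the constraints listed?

Unsatisfiable

Constraints 3, 6, 11, 12, 14, 16, 17, and 20 confine each of a1, a5, a6, a3 to the 3 values {2, …, 4}.
Constraint 21 requires all 4 of them to be distinct, but only 3 values are available — impossible by the pigeonhole principle.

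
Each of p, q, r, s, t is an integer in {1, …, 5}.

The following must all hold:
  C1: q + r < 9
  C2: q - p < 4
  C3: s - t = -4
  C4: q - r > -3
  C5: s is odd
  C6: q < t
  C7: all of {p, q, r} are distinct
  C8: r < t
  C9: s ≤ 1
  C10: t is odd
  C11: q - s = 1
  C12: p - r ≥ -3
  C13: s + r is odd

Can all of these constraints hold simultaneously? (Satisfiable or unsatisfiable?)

Try p = 1, q = 2, r = 4, s = 1, t = 5.
Check constraint 1: q + r = 6; constraint 2: q - p = 1; constraint 3: s - t = -4. The remaining constraints are straightforward to verify.

Satisfiable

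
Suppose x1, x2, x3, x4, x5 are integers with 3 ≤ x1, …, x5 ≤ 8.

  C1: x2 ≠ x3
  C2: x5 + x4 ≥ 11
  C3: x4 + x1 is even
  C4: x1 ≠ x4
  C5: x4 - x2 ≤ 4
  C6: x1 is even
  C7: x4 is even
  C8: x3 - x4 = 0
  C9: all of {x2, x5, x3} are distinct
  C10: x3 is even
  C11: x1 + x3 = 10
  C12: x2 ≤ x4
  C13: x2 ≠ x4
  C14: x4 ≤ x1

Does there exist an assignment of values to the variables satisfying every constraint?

Satisfiable

Setting (x1, x2, x3, x4, x5) = (6, 3, 4, 4, 8) satisfies everything: constraint 2: x5 + x4 = 12; constraint 5: x4 - x2 = 1, and the others follow.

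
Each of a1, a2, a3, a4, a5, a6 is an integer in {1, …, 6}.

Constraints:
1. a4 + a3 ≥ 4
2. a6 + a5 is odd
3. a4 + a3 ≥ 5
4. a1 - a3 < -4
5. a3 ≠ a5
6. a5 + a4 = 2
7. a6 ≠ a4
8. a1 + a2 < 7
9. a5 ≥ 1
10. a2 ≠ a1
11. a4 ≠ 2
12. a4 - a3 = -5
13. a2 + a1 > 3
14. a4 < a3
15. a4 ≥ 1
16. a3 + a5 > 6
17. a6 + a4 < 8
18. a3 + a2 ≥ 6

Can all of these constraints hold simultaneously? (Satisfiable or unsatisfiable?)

Satisfiable

One satisfying assignment is a1 = 1, a2 = 3, a3 = 6, a4 = 1, a5 = 1, a6 = 6.
For the less obvious constraints — constraint 1: a4 + a3 = 7; constraint 3: a4 + a3 = 7; constraint 4: a1 - a3 = -5 — and the others hold by inspection.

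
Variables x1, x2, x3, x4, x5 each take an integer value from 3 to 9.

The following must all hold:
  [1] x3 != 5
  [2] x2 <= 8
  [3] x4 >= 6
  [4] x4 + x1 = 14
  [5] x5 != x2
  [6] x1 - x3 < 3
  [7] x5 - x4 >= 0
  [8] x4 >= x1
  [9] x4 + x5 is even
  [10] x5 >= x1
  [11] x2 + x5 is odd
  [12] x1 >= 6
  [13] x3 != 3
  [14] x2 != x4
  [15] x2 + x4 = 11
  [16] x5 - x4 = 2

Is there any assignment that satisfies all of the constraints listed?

Satisfiable

One satisfying assignment is x1 = 7, x2 = 4, x3 = 6, x4 = 7, x5 = 9.
For the less obvious constraints — constraint 4: x4 + x1 = 14; constraint 6: x1 - x3 = 1 — and the others hold by inspection.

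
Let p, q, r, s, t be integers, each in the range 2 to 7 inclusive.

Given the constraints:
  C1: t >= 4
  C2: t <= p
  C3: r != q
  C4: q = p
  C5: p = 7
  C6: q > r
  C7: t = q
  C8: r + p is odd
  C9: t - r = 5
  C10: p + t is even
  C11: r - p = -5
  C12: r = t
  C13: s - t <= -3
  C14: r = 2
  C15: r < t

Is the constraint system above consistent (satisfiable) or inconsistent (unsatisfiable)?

Unsatisfiable

Constraint 14 fixes r = 2 and constraint 5 fixes p = 7. Constraints 4, 7, and 12 give r = t = q = p, so r = p. But 2 ≠ 7 — contradiction.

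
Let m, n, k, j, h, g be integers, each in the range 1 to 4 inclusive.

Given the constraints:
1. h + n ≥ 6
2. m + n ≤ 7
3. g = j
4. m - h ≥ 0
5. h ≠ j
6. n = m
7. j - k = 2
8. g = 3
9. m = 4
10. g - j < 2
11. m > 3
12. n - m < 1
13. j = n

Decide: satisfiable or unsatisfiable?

Unsatisfiable

Constraint 8 fixes g = 3 and constraint 9 fixes m = 4. Constraints 3, 6, and 13 give g = j = n = m, so g = m. But 3 ≠ 4 — contradiction.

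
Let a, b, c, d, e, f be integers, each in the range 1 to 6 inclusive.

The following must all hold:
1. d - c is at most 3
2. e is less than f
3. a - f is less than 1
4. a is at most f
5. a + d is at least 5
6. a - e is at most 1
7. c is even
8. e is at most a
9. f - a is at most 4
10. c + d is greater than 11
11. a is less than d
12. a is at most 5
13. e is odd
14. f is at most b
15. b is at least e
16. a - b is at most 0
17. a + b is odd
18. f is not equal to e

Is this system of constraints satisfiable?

Satisfiable

One satisfying assignment is a = 1, b = 4, c = 6, d = 6, e = 1, f = 3.
For the less obvious constraints — constraint 1: d - c = 0; constraint 3: a - f = -2; constraint 5: a + d = 7 — and the others hold by inspection.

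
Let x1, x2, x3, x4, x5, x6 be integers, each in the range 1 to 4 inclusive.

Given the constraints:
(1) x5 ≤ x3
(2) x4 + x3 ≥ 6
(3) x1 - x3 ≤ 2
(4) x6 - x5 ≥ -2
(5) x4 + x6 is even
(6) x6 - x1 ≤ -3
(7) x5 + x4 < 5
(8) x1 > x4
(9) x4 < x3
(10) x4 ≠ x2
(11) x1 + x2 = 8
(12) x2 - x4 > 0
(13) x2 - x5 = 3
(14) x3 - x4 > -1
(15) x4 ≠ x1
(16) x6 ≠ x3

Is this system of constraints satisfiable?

The assignment x1 = 4, x2 = 4, x3 = 4, x4 = 3, x5 = 1, x6 = 1 works:
  constraint 2 holds since x4 + x3 = 7.
  constraint 3 holds since x1 - x3 = 0.
The rest check out directly.

Satisfiable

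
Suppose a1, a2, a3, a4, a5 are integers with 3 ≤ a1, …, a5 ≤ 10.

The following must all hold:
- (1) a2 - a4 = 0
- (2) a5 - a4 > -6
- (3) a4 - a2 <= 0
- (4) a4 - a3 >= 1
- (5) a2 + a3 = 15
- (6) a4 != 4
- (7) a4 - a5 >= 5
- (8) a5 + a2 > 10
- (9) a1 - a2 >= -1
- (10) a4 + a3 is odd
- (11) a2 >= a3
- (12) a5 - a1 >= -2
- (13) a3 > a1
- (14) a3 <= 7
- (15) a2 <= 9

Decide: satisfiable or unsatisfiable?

Unsatisfiable

Constraints 3, 7, 9, and 12 give a5 − a1 ≥ -2, a1 − a2 ≥ -1, a2 − a4 ≥ 0, a4 − a5 ≥ 5.
Adding all 4 inequalities: the left sides telescope to 0, and the right sides sum to (-2) + (-1) + 0 + 5 = 2. So 0 ≥ 2, which is false.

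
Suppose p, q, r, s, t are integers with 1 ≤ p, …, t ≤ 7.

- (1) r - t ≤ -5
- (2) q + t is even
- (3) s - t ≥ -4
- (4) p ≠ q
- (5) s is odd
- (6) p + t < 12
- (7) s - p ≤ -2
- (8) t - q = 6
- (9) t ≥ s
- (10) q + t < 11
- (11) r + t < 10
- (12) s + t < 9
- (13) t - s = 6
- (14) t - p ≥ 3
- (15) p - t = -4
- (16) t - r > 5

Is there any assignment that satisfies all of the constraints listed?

Unsatisfiable

Constraints 3, 7, and 14 give p − s ≥ 2, s − t ≥ -4, t − p ≥ 3.
Adding all 3 inequalities: the left sides telescope to 0, and the right sides sum to 2 + (-4) + 3 = 1. So 0 ≥ 1, which is false.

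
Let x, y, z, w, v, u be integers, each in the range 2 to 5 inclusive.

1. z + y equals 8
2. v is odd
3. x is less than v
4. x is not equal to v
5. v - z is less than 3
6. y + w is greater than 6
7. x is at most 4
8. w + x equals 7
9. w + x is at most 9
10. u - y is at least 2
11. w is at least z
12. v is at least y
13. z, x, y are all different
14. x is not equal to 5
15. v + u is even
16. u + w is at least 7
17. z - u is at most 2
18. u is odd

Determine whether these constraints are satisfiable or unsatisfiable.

Take x = 2, y = 3, z = 5, w = 5, v = 5, u = 5. Then constraint 1: z + y = 8; constraint 5: v - z = 0; constraint 6: y + w = 8, and every other listed constraint is also met.

Satisfiable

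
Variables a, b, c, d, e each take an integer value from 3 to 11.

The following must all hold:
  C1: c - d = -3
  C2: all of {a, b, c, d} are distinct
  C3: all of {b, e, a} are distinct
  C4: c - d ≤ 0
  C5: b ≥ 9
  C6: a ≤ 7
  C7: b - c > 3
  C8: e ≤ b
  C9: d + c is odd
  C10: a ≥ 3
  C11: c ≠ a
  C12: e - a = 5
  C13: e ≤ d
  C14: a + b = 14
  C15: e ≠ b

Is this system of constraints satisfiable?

The assignment a = 4, b = 10, c = 6, d = 9, e = 9 works:
  constraint 1 holds since c - d = -3.
  constraint 4 holds since c - d = -3.
The rest check out directly.

Satisfiable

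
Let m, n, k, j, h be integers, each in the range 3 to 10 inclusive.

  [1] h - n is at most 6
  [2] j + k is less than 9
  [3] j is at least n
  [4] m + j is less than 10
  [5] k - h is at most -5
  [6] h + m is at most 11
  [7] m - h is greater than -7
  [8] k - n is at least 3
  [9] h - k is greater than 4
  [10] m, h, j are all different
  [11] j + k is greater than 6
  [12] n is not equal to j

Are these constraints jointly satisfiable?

Unsatisfiable

Constraints 1, 5, and 8 give k − n ≥ 3, n − h ≥ -6, h − k ≥ 5.
Adding all 3 inequalities: the left sides telescope to 0, and the right sides sum to 3 + (-6) + 5 = 2. So 0 ≥ 2, which is false.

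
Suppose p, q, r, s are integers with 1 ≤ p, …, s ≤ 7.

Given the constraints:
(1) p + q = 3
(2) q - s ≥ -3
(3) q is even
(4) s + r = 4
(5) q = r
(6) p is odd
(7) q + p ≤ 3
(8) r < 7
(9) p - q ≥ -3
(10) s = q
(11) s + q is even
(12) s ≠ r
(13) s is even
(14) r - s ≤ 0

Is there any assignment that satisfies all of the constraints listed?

Unsatisfiable

From constraints 5 and 10, s = q = r, so s = r. But constraint 12 says s ≠ r. Contradiction.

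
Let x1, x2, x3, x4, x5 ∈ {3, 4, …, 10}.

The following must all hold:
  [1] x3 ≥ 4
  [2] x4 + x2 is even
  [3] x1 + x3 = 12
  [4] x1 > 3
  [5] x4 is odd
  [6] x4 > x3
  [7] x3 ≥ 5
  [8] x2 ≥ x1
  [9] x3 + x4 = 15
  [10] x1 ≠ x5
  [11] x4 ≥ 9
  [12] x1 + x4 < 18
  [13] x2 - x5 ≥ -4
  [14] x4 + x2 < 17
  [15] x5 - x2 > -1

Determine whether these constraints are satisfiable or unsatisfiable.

Try x1 = 6, x2 = 7, x3 = 6, x4 = 9, x5 = 9.
Check constraint 3: x1 + x3 = 12; constraint 9: x3 + x4 = 15. The remaining constraints are straightforward to verify.

Satisfiable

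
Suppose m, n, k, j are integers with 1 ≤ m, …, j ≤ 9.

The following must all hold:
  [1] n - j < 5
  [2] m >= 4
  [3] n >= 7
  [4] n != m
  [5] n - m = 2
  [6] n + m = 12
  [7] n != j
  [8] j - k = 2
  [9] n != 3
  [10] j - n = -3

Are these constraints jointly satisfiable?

Take m = 5, n = 7, k = 2, j = 4. Then constraint 1: n - j = 3; constraint 5: n - m = 2, and every other listed constraint is also met.

Satisfiable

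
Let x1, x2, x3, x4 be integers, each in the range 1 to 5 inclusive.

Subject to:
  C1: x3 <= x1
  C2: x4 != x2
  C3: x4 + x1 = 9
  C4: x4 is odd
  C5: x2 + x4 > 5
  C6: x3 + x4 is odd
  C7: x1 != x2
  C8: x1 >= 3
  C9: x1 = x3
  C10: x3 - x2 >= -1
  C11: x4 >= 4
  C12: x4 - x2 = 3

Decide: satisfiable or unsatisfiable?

The assignment x1 = 4, x2 = 2, x3 = 4, x4 = 5 works:
  constraint 3 holds since x4 + x1 = 9.
  constraint 5 holds since x2 + x4 = 7.
The rest check out directly.

Satisfiable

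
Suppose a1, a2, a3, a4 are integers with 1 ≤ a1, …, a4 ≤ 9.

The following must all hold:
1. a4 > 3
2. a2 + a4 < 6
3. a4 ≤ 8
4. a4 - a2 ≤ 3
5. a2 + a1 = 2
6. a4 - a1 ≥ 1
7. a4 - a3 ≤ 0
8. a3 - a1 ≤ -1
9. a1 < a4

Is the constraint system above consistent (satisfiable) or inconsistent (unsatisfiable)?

Constraints 7, 8, and 9 give a1 < a4, a4 ≤ a3, a3 < a1. Chaining: a1 < a4 ≤ a3 < a1, which forces a1 < a1 — impossible.

Unsatisfiable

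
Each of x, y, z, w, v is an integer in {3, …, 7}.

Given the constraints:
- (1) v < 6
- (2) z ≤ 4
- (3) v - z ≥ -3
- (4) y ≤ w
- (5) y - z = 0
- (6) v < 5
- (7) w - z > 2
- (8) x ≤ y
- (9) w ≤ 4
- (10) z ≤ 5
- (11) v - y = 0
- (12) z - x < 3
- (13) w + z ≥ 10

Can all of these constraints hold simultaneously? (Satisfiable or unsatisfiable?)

From constraint 9: w ≤ 4. From constraint 2: z ≤ 4. Hence w + z ≤ 8. But constraint 13 requires w + z ≥ 10, and 10 > 8. Contradiction.

Unsatisfiable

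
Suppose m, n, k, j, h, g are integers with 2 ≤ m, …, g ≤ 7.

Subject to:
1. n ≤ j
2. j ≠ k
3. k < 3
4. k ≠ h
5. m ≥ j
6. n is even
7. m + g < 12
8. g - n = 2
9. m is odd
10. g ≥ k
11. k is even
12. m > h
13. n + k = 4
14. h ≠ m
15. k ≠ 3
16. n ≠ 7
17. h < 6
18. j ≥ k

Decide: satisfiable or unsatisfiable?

Satisfiable

One satisfying assignment is m = 5, n = 2, k = 2, j = 3, h = 4, g = 4.
For the less obvious constraints — constraint 7: m + g = 9; constraint 8: g - n = 2; constraint 13: n + k = 4 — and the others hold by inspection.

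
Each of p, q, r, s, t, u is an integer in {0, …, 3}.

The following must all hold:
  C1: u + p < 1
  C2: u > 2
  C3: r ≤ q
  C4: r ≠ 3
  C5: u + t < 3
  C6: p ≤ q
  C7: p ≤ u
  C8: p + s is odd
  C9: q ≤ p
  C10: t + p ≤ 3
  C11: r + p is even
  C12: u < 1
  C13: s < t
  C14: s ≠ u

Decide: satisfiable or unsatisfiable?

Unsatisfiable

From constraint 2: u ≥ 3. From constraint 12: u ≤ 0. But 0 < 3, so no value of u works.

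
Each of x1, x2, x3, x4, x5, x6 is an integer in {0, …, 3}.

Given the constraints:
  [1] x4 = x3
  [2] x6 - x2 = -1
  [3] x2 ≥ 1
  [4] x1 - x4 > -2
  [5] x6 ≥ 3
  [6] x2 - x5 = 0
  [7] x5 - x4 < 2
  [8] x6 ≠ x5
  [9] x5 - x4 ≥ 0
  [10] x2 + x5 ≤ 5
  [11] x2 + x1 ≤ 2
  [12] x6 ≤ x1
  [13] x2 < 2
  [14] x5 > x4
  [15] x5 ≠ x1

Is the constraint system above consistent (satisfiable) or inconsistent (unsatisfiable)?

From constraint 3: x2 ≥ 1. From constraints 5 and 12: x1 ≥ x6 ≥ 3. Hence x2 + x1 ≥ 4. But constraint 11 requires x2 + x1 ≤ 2, and 2 < 4. Contradiction.

Unsatisfiable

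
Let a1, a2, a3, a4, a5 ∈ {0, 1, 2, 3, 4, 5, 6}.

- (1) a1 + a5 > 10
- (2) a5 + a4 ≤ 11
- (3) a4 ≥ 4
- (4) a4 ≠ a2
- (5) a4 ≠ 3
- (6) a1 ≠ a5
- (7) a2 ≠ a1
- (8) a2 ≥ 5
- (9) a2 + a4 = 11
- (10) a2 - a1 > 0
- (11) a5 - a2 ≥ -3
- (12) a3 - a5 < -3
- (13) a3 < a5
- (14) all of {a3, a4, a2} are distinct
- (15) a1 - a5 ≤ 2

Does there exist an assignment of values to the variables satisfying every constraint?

One satisfying assignment is a1 = 5, a2 = 6, a3 = 1, a4 = 5, a5 = 6.
For the less obvious constraints — constraint 1: a1 + a5 = 11; constraint 2: a5 + a4 = 11 — and the others hold by inspection.

Satisfiable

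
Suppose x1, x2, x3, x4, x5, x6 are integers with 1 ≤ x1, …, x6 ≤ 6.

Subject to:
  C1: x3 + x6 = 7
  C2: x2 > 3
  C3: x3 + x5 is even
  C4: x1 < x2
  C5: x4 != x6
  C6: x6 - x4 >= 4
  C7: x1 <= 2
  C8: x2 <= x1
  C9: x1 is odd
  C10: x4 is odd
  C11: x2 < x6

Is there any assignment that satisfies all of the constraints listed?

Unsatisfiable

From constraint 2: x2 ≥ 4. From constraints 7 and 8: x2 ≤ x1 and x1 ≤ 2, so x2 ≤ 2. But 2 < 4, so no value of x2 works.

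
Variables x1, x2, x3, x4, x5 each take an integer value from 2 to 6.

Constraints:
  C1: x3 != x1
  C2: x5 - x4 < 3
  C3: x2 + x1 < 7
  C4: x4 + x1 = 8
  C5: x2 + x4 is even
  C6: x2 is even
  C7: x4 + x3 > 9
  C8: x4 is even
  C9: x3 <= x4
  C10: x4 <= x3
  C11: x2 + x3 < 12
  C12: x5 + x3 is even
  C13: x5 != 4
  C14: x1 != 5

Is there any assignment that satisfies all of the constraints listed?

Satisfiable

Take x1 = 2, x2 = 4, x3 = 6, x4 = 6, x5 = 6. Then constraint 2: x5 - x4 = 0; constraint 3: x2 + x1 = 6; constraint 4: x4 + x1 = 8, and every other listed constraint is also met.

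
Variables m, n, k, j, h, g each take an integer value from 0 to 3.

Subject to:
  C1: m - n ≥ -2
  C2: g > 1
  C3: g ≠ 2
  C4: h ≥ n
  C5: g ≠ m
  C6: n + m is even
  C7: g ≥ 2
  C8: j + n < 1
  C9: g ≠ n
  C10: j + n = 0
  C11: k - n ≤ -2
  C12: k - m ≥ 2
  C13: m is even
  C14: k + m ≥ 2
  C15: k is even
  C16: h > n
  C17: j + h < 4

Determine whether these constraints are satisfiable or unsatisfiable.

Unsatisfiable

Constraints 1, 11, and 12 give m − n ≥ -2, n − k ≥ 2, k − m ≥ 2.
Adding all 3 inequalities: the left sides telescope to 0, and the right sides sum to (-2) + 2 + 2 = 2. So 0 ≥ 2, which is false.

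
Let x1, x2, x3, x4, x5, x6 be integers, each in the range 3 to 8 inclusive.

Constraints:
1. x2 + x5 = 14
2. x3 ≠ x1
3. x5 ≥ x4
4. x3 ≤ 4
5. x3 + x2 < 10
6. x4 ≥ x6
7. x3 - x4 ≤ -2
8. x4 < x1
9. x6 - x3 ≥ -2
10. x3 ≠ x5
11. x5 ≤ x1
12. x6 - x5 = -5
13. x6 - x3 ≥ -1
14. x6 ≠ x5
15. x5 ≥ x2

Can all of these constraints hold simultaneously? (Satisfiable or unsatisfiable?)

Satisfiable

Try x1 = 8, x2 = 6, x3 = 3, x4 = 7, x5 = 8, x6 = 3.
Check constraint 1: x2 + x5 = 14; constraint 5: x3 + x2 = 9. The remaining constraints are straightforward to verify.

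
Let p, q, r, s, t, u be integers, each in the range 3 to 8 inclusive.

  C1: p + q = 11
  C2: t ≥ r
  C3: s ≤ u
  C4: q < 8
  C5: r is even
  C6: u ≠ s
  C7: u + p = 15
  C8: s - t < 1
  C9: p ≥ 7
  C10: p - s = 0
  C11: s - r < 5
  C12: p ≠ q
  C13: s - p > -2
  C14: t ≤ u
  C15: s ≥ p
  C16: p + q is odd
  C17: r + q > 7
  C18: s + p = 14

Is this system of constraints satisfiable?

Satisfiable

Try p = 7, q = 4, r = 4, s = 7, t = 8, u = 8.
Check constraint 1: p + q = 11; constraint 7: u + p = 15; constraint 8: s - t = -1. The remaining constraints are straightforward to verify.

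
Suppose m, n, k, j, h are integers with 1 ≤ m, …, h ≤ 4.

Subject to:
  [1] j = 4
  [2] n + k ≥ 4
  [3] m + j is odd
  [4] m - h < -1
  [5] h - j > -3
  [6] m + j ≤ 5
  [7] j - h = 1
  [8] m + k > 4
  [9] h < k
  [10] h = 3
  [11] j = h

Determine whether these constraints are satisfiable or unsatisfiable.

Constraint 1 fixes j = 4 and constraint 10 fixes h = 3, but constraint 11 requires j = h. Since 4 ≠ 3, contradiction.

Unsatisfiable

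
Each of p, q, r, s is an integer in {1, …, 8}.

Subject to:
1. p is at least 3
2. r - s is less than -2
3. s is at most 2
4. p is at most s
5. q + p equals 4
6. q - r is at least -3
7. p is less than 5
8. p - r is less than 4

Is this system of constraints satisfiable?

From constraints 1 and 4: s ≥ p and p ≥ 3, so s ≥ 3. From constraint 3: s ≤ 2. But 2 < 3, so no value of s works.

Unsatisfiable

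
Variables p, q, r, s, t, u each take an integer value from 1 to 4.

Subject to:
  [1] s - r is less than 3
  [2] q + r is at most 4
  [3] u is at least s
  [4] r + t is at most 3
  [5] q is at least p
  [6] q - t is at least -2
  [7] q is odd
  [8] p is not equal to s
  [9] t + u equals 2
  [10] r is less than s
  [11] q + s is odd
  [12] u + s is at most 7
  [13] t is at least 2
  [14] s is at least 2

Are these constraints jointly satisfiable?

From constraint 13: t ≥ 2. From constraints 3 and 14: u ≥ s ≥ 2. Hence t + u ≥ 4. But constraint 9 requires t + u = 2, and 2 < 4. Contradiction.

Unsatisfiable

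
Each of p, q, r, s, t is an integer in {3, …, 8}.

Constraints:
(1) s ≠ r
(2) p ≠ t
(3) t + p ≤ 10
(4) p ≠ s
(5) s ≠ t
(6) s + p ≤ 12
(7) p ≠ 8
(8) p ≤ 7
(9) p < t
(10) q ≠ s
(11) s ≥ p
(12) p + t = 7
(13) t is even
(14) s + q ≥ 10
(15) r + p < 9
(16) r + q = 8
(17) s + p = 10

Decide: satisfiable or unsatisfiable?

The assignment p = 3, q = 4, r = 4, s = 7, t = 4 works:
  constraint 3 holds since t + p = 7.
  constraint 6 holds since s + p = 10.
The rest check out directly.

Satisfiable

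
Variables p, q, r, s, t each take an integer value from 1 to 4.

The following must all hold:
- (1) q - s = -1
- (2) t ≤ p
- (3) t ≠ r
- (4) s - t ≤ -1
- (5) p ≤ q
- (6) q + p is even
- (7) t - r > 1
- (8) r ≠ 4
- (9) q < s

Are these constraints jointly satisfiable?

Constraints 2, 4, 5, and 9 give t ≤ p, p ≤ q, q < s, s < t. Chaining: t ≤ p ≤ q < s < t, which forces t < t — impossible.

Unsatisfiable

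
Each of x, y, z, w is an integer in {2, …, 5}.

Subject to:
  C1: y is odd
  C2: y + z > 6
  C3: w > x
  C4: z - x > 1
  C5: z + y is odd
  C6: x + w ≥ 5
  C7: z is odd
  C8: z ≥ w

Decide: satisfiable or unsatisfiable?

Constraint 7 makes z odd and constraint 1 makes y odd, so z + y must be even. Constraint 5 says z + y is odd — contradiction.

Unsatisfiable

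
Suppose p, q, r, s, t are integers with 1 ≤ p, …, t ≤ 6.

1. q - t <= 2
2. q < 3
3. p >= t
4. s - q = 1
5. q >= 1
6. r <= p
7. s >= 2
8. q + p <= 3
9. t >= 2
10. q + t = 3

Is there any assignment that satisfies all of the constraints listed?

Try p = 2, q = 1, r = 2, s = 2, t = 2.
Check constraint 1: q - t = -1; constraint 4: s - q = 1; constraint 8: q + p = 3. The remaining constraints are straightforward to verify.

Satisfiable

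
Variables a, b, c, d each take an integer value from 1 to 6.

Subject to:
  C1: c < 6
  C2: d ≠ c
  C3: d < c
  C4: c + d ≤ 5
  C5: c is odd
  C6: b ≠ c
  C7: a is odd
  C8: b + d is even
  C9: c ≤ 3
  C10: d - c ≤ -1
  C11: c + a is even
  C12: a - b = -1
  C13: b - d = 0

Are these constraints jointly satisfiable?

Satisfiable

The assignment a = 1, b = 2, c = 3, d = 2 works:
  constraint 4 holds since c + d = 5.
  constraint 10 holds since d - c = -1.
  constraint 12 holds since a - b = -1.
The rest check out directly.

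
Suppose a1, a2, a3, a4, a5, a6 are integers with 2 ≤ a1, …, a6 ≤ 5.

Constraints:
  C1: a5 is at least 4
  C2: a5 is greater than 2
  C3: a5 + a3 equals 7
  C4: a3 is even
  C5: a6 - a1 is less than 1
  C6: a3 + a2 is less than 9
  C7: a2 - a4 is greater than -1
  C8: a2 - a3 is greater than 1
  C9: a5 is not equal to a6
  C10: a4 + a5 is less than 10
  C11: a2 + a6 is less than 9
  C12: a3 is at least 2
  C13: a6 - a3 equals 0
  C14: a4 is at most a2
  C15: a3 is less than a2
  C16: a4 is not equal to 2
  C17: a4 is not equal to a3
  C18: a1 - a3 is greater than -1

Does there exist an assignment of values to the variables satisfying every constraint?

Setting (a1, a2, a3, a4, a5, a6) = (4, 4, 2, 4, 5, 2) satisfies everything: constraint 3: a5 + a3 = 7; constraint 5: a6 - a1 = -2, and the others follow.

Satisfiable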